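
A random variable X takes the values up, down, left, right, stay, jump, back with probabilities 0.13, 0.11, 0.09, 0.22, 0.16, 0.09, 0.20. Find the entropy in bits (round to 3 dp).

2.726 bits

H = −Σ pᵢ log₂ pᵢ.
−0.13·log₂(0.13) = 0.3826
−0.11·log₂(0.11) = 0.3503
−0.09·log₂(0.09) = 0.3127
−0.22·log₂(0.22) = 0.4806
−0.16·log₂(0.16) = 0.4230
−0.09·log₂(0.09) = 0.3127
−0.20·log₂(0.20) = 0.4644
Sum ≈ 2.7262 → 2.726 bits.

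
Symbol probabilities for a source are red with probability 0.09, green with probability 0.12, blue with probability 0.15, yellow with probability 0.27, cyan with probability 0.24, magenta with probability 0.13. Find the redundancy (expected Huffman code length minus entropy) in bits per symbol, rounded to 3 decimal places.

Entropy H = −Σ p log₂ p ≈ 2.4771 bits.
Huffman merges: 9/100+3/25→21/100; 13/100+3/20→7/25; 21/100+6/25→9/20; 27/100+7/25→11/20; 9/20+11/20→1. L = 249/100 ≈ 2.4900.
L − H = 2.4900 − 2.4771 = 0.013 bits.

0.013 bits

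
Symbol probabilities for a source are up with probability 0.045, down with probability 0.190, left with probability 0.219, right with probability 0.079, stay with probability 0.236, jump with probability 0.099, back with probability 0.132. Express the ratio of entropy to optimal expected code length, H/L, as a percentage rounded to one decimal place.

Entropy H = −Σ p log₂ p ≈ 2.6332 bits.
Huffman merges: 9/200+79/1000→31/250; 99/1000+31/250→223/1000; 33/250+19/100→161/500; 219/1000+223/1000→221/500; 59/250+161/500→279/500; 221/500+279/500→1. L = 2669/1000 ≈ 2.6690.
Efficiency = H/L = 2.6332/2.6690 = 98.7%.

98.7%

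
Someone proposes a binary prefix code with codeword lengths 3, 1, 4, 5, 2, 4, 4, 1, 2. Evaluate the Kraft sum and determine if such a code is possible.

1.84375; no

With common denominator 2^5 = 32: Σ 2^(−ℓᵢ) = 4/32 + 16/32 + 2/32 + 1/32 + 8/32 + 2/32 + 2/32 + 16/32 + 8/32 = 59/32 = 1.84375.
Kraft's inequality requires Σ ≤ 1; here Σ = 1.84375 > 1, so no such prefix code exists.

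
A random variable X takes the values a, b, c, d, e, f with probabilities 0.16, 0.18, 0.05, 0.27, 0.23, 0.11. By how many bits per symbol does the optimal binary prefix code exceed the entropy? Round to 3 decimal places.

0.048 bits

Entropy H = −Σ p log₂ p ≈ 2.4324 bits.
Huffman merges: 1/20+11/100→4/25; 4/25+4/25→8/25; 9/50+23/100→41/100; 27/100+8/25→59/100; 41/100+59/100→1. L = 62/25 ≈ 2.4800.
L − H = 2.4800 − 2.4324 = 0.048 bits.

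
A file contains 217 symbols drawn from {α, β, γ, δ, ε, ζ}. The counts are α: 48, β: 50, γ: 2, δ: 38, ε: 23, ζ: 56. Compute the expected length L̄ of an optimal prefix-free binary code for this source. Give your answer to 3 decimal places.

2.406 bits/symbol

Probabilities are the counts divided by 217.
Repeatedly combine the two least-probable nodes; the expected code length is the sum of the merged weights.
merge 2/217 + 23/217 → 25/217
merge 25/217 + 38/217 → 9/31
merge 48/217 + 50/217 → 14/31
merge 8/31 + 9/31 → 17/31
merge 14/31 + 17/31 → 1
L = 25/217 + 9/31 + 14/31 + 17/31 + 1 = 522/217 ≈ 2.406 bits/symbol.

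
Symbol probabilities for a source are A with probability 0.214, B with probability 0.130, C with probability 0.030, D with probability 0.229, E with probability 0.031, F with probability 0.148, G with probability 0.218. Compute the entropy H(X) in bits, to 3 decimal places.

2.540 bits

H = −Σ pᵢ log₂ pᵢ.
−0.214·log₂(0.214) = 0.4760
−0.130·log₂(0.130) = 0.3826
−0.030·log₂(0.030) = 0.1518
−0.229·log₂(0.229) = 0.4870
−0.031·log₂(0.031) = 0.1554
−0.148·log₂(0.148) = 0.4079
−0.218·log₂(0.218) = 0.4791
Sum ≈ 2.5398 → 2.540 bits.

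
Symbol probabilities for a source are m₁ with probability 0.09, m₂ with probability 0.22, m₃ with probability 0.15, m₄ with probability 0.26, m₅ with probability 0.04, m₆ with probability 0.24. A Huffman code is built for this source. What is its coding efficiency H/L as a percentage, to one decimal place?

99.1%

Entropy H = −Σ p log₂ p ≈ 2.3889 bits.
Huffman merges: 1/25+9/100→13/100; 13/100+3/20→7/25; 11/50+6/25→23/50; 13/50+7/25→27/50; 23/50+27/50→1. L = 241/100 ≈ 2.4100.
Efficiency = H/L = 2.3889/2.4100 = 99.1%.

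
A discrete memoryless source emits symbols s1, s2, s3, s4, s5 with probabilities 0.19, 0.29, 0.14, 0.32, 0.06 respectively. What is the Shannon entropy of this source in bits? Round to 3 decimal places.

2.140 bits

H = −Σ pᵢ log₂ pᵢ.
−0.19·log₂(0.19) = 0.4552
−0.29·log₂(0.29) = 0.5179
−0.14·log₂(0.14) = 0.3971
−0.32·log₂(0.32) = 0.5260
−0.06·log₂(0.06) = 0.2435
Sum ≈ 2.1398 → 2.140 bits.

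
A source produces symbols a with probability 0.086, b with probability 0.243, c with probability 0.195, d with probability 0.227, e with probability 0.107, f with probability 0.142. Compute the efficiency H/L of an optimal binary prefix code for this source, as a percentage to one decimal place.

98.5%

Entropy H = −Σ p log₂ p ≈ 2.4907 bits.
Huffman merges: 43/500+107/1000→193/1000; 71/500+193/1000→67/200; 39/200+227/1000→211/500; 243/1000+67/200→289/500; 211/500+289/500→1. L = 316/125 ≈ 2.5280.
Efficiency = H/L = 2.4907/2.5280 = 98.5%.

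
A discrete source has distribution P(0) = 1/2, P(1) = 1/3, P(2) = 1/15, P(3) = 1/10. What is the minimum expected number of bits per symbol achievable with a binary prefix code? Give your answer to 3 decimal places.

Repeatedly combine the two least-probable nodes; the expected code length is the sum of the merged weights.
merge 1/15 + 1/10 → 1/6
merge 1/6 + 1/3 → 1/2
merge 1/2 + 1/2 → 1
L = 1/6 + 1/2 + 1 = 5/3 ≈ 1.667 bits/symbol.

1.667 bits/symbol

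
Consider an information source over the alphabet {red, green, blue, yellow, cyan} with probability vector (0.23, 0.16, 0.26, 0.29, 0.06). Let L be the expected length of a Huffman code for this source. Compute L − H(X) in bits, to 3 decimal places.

Entropy H = −Σ p log₂ p ≈ 2.1774 bits.
Huffman merges: 3/50+4/25→11/50; 11/50+23/100→9/20; 13/50+29/100→11/20; 9/20+11/20→1. L = 111/50 ≈ 2.2200.
L − H = 2.2200 − 2.1774 = 0.043 bits.

0.043 bits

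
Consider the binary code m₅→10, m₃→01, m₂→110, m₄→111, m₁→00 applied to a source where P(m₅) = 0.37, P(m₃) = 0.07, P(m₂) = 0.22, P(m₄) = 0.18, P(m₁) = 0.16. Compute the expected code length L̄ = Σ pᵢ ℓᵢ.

2.4 bits/symbol

L̄ = Σ pᵢ·ℓᵢ = 0.37·2 + 0.07·2 + 0.22·3 + 0.18·3 + 0.16·2 = 2.4 bits/symbol.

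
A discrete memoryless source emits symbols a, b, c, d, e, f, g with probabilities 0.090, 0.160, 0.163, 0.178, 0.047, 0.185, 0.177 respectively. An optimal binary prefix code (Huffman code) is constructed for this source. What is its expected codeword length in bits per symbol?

2.774 bits/symbol

Repeatedly combine the two least-probable nodes; the expected code length is the sum of the merged weights.
merge 47/1000 + 9/100 → 137/1000
merge 137/1000 + 4/25 → 297/1000
merge 163/1000 + 177/1000 → 17/50
merge 89/500 + 37/200 → 363/1000
merge 297/1000 + 17/50 → 637/1000
merge 363/1000 + 637/1000 → 1
L = 137/1000 + 297/1000 + 17/50 + 363/1000 + 637/1000 + 1 = 1387/500 = 2.774 bits/symbol.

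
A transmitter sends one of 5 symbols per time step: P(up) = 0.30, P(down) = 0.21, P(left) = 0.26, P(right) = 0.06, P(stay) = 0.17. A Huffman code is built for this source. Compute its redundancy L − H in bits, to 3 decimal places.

0.053 bits

Entropy H = −Σ p log₂ p ≈ 2.1773 bits.
Huffman merges: 3/50+17/100→23/100; 21/100+23/100→11/25; 13/50+3/10→14/25; 11/25+14/25→1. L = 223/100 ≈ 2.2300.
L − H = 2.2300 − 2.1773 = 0.053 bits.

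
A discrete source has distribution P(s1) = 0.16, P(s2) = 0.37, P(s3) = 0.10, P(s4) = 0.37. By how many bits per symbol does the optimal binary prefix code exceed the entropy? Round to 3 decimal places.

0.073 bits

Entropy H = −Σ p log₂ p ≈ 1.8167 bits.
Huffman merges: 1/10+4/25→13/50; 13/50+37/100→63/100; 37/100+63/100→1. L = 189/100 ≈ 1.8900.
L − H = 1.8900 − 1.8167 = 0.073 bits.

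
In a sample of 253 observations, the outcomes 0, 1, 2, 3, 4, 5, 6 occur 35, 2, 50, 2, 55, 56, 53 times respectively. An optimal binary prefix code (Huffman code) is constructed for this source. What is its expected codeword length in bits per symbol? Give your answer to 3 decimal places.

Probabilities are the counts divided by 253.
Repeatedly combine the two least-probable nodes; the expected code length is the sum of the merged weights.
merge 2/253 + 2/253 → 4/253
merge 4/253 + 35/253 → 39/253
merge 39/253 + 50/253 → 89/253
merge 53/253 + 5/23 → 108/253
merge 56/253 + 89/253 → 145/253
merge 108/253 + 145/253 → 1
L = 4/253 + 39/253 + 89/253 + 108/253 + 145/253 + 1 = 58/23 ≈ 2.522 bits/symbol.

2.522 bits/symbol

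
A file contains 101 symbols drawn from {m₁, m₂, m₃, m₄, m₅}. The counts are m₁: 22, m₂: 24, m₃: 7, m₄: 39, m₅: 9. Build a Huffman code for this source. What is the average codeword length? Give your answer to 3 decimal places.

2.149 bits/symbol

Probabilities are the counts divided by 101.
Repeatedly combine the two least-probable nodes; the expected code length is the sum of the merged weights.
merge 7/101 + 9/101 → 16/101
merge 16/101 + 22/101 → 38/101
merge 24/101 + 38/101 → 62/101
merge 39/101 + 62/101 → 1
L = 16/101 + 38/101 + 62/101 + 1 = 217/101 ≈ 2.149 bits/symbol.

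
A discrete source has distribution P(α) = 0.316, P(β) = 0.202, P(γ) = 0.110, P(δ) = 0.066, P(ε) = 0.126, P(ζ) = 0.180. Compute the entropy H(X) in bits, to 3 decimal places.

H = −Σ pᵢ log₂ pᵢ.
−0.316·log₂(0.316) = 0.5252
−0.202·log₂(0.202) = 0.4661
−0.110·log₂(0.110) = 0.3503
−0.066·log₂(0.066) = 0.2588
−0.126·log₂(0.126) = 0.3766
−0.180·log₂(0.180) = 0.4453
Sum ≈ 2.4223 → 2.422 bits.

2.422 bits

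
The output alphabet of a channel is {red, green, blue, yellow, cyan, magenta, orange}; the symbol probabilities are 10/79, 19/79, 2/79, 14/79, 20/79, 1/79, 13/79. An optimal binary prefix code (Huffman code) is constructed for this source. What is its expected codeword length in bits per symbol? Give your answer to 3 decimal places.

2.532 bits/symbol

Repeatedly combine the two least-probable nodes; the expected code length is the sum of the merged weights.
merge 1/79 + 2/79 → 3/79
merge 3/79 + 10/79 → 13/79
merge 13/79 + 13/79 → 26/79
merge 14/79 + 19/79 → 33/79
merge 20/79 + 26/79 → 46/79
merge 33/79 + 46/79 → 1
L = 3/79 + 13/79 + 26/79 + 33/79 + 46/79 + 1 = 200/79 ≈ 2.532 bits/symbol.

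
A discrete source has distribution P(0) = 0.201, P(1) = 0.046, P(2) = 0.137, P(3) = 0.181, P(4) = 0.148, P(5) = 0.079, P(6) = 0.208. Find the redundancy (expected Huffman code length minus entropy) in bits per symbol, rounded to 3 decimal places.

0.039 bits

Entropy H = −Σ p log₂ p ≈ 2.6772 bits.
Huffman merges: 23/500+79/1000→1/8; 1/8+137/1000→131/500; 37/250+181/1000→329/1000; 201/1000+26/125→409/1000; 131/500+329/1000→591/1000; 409/1000+591/1000→1. L = 679/250 ≈ 2.7160.
L − H = 2.7160 − 2.6772 = 0.039 bits.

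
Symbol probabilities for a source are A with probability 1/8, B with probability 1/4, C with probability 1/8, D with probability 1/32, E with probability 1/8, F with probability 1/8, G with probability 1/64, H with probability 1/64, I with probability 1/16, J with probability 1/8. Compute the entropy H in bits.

Each probability is a power of 1/2, so log₂(1/p) is an integer.
H = Σ p·log₂(1/p) = 1/8·3 + 1/4·2 + 1/8·3 + 1/32·5 + 1/8·3 + 1/8·3 + 1/64·6 + 1/64·6 + 1/16·4 + 1/8·3 = 2.96875 bits.

2.96875 bits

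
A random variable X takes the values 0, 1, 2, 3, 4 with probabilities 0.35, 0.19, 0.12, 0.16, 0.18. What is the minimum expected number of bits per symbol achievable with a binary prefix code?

2.28 bits/symbol

Repeatedly combine the two least-probable nodes; the expected code length is the sum of the merged weights.
merge 3/25 + 4/25 → 7/25
merge 9/50 + 19/100 → 37/100
merge 7/25 + 7/20 → 63/100
merge 37/100 + 63/100 → 1
L = 7/25 + 37/100 + 63/100 + 1 = 57/25 = 2.28 bits/symbol.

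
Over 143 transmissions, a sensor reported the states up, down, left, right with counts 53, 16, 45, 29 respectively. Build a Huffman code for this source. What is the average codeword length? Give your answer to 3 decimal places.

1.944 bits/symbol

Probabilities are the counts divided by 143.
Repeatedly combine the two least-probable nodes; the expected code length is the sum of the merged weights.
merge 16/143 + 29/143 → 45/143
merge 45/143 + 45/143 → 90/143
merge 53/143 + 90/143 → 1
L = 45/143 + 90/143 + 1 = 278/143 ≈ 1.944 bits/symbol.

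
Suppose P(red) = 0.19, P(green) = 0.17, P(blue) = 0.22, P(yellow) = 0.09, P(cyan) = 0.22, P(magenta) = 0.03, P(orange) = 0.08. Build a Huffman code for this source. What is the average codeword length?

Repeatedly combine the two least-probable nodes; the expected code length is the sum of the merged weights.
merge 3/100 + 2/25 → 11/100
merge 9/100 + 11/100 → 1/5
merge 17/100 + 19/100 → 9/25
merge 1/5 + 11/50 → 21/50
merge 11/50 + 9/25 → 29/50
merge 21/50 + 29/50 → 1
L = 11/100 + 1/5 + 9/25 + 21/50 + 29/50 + 1 = 267/100 = 2.67 bits/symbol.

2.67 bits/symbol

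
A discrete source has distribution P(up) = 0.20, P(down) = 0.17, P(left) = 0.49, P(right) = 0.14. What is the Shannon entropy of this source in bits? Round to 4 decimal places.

1.8004 bits

H = −Σ pᵢ log₂ pᵢ.
−0.20·log₂(0.20) = 0.4644
−0.17·log₂(0.17) = 0.4346
−0.49·log₂(0.49) = 0.5043
−0.14·log₂(0.14) = 0.3971
Sum ≈ 1.8004 → 1.8004 bits.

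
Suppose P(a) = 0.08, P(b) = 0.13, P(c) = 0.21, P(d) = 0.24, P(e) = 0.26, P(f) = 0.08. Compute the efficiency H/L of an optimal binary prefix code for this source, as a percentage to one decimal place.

99.5%

Entropy H = −Σ p log₂ p ≈ 2.4379 bits.
Huffman merges: 2/25+2/25→4/25; 13/100+4/25→29/100; 21/100+6/25→9/20; 13/50+29/100→11/20; 9/20+11/20→1. L = 49/20 ≈ 2.4500.
Efficiency = H/L = 2.4379/2.4500 = 99.5%.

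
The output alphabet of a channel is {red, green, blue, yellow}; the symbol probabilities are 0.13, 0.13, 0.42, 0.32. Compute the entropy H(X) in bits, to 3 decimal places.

1.817 bits

H = −Σ pᵢ log₂ pᵢ.
−0.13·log₂(0.13) = 0.3826
−0.13·log₂(0.13) = 0.3826
−0.42·log₂(0.42) = 0.5256
−0.32·log₂(0.32) = 0.5260
Sum ≈ 1.8170 → 1.817 bits.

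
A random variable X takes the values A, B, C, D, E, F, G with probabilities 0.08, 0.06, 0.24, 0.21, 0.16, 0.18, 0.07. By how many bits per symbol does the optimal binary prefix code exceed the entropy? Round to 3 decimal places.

Entropy H = −Σ p log₂ p ≈ 2.6389 bits.
Huffman merges: 3/50+7/100→13/100; 2/25+13/100→21/100; 4/25+9/50→17/50; 21/100+21/100→21/50; 6/25+17/50→29/50; 21/50+29/50→1. L = 67/25 ≈ 2.6800.
L − H = 2.6800 − 2.6389 = 0.041 bits.

0.041 bits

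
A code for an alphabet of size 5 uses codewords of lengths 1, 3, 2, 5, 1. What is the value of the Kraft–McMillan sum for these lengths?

With common denominator 2^5 = 32: Σ 2^(−ℓᵢ) = 16/32 + 4/32 + 8/32 + 1/32 + 16/32 = 45/32 = 1.40625.

1.40625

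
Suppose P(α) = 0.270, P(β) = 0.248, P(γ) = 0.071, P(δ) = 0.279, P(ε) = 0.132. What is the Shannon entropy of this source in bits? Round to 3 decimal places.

2.179 bits

H = −Σ pᵢ log₂ pᵢ.
−0.270·log₂(0.270) = 0.5100
−0.248·log₂(0.248) = 0.4989
−0.071·log₂(0.071) = 0.2709
−0.279·log₂(0.279) = 0.5138
−0.132·log₂(0.132) = 0.3856
Sum ≈ 2.1793 → 2.179 bits.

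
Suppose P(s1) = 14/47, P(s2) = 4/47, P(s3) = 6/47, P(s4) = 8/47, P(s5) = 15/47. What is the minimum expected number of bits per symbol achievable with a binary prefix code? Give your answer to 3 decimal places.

2.213 bits/symbol

Repeatedly combine the two least-probable nodes; the expected code length is the sum of the merged weights.
merge 4/47 + 6/47 → 10/47
merge 8/47 + 10/47 → 18/47
merge 14/47 + 15/47 → 29/47
merge 18/47 + 29/47 → 1
L = 10/47 + 18/47 + 29/47 + 1 = 104/47 ≈ 2.213 bits/symbol.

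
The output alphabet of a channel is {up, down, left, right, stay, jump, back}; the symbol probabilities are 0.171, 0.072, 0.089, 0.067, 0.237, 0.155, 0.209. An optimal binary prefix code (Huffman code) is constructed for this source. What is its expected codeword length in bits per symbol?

2.693 bits/symbol

Repeatedly combine the two least-probable nodes; the expected code length is the sum of the merged weights.
merge 67/1000 + 9/125 → 139/1000
merge 89/1000 + 139/1000 → 57/250
merge 31/200 + 171/1000 → 163/500
merge 209/1000 + 57/250 → 437/1000
merge 237/1000 + 163/500 → 563/1000
merge 437/1000 + 563/1000 → 1
L = 139/1000 + 57/250 + 163/500 + 437/1000 + 563/1000 + 1 = 2693/1000 = 2.693 bits/symbol.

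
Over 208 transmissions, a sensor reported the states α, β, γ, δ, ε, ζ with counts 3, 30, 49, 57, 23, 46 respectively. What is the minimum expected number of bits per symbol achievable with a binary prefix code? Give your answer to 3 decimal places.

2.394 bits/symbol

Probabilities are the counts divided by 208.
Repeatedly combine the two least-probable nodes; the expected code length is the sum of the merged weights.
merge 3/208 + 23/208 → 1/8
merge 1/8 + 15/104 → 7/26
merge 23/104 + 49/208 → 95/208
merge 7/26 + 57/208 → 113/208
merge 95/208 + 113/208 → 1
L = 1/8 + 7/26 + 95/208 + 113/208 + 1 = 249/104 ≈ 2.394 bits/symbol.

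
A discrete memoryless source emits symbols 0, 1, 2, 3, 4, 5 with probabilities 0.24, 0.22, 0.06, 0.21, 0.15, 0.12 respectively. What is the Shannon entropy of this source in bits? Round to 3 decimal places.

H = −Σ pᵢ log₂ pᵢ.
−0.24·log₂(0.24) = 0.4941
−0.22·log₂(0.22) = 0.4806
−0.06·log₂(0.06) = 0.2435
−0.21·log₂(0.21) = 0.4728
−0.15·log₂(0.15) = 0.4105
−0.12·log₂(0.12) = 0.3671
Sum ≈ 2.4687 → 2.469 bits.

2.469 bits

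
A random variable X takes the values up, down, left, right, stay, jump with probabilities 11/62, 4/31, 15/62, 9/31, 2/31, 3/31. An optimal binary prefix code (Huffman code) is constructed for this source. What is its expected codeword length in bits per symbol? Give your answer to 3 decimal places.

Repeatedly combine the two least-probable nodes; the expected code length is the sum of the merged weights.
merge 2/31 + 3/31 → 5/31
merge 4/31 + 5/31 → 9/31
merge 11/62 + 15/62 → 13/31
merge 9/31 + 9/31 → 18/31
merge 13/31 + 18/31 → 1
L = 5/31 + 9/31 + 13/31 + 18/31 + 1 = 76/31 ≈ 2.452 bits/symbol.

2.452 bits/symbol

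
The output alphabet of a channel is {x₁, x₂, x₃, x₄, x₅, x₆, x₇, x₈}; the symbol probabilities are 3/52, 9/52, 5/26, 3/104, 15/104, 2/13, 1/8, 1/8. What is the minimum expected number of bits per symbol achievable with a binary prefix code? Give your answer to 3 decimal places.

Repeatedly combine the two least-probable nodes; the expected code length is the sum of the merged weights.
merge 3/104 + 3/52 → 9/104
merge 9/104 + 1/8 → 11/52
merge 1/8 + 15/104 → 7/26
merge 2/13 + 9/52 → 17/52
merge 5/26 + 11/52 → 21/52
merge 7/26 + 17/52 → 31/52
merge 21/52 + 31/52 → 1
L = 9/104 + 11/52 + 7/26 + 17/52 + 21/52 + 31/52 + 1 = 301/104 ≈ 2.894 bits/symbol.

2.894 bits/symbol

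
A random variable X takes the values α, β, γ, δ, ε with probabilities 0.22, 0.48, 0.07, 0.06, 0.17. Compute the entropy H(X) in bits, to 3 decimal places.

H = −Σ pᵢ log₂ pᵢ.
−0.22·log₂(0.22) = 0.4806
−0.48·log₂(0.48) = 0.5083
−0.07·log₂(0.07) = 0.2686
−0.06·log₂(0.06) = 0.2435
−0.17·log₂(0.17) = 0.4346
Sum ≈ 1.9355 → 1.936 bits.

1.936 bits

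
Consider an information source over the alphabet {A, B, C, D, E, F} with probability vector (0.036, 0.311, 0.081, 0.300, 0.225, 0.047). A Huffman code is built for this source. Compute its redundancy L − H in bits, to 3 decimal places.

Entropy H = −Σ p log₂ p ≈ 2.2030 bits.
Huffman merges: 9/250+47/1000→83/1000; 81/1000+83/1000→41/250; 41/250+9/40→389/1000; 3/10+311/1000→611/1000; 389/1000+611/1000→1. L = 2247/1000 ≈ 2.2470.
L − H = 2.2470 − 2.2030 = 0.044 bits.

0.044 bits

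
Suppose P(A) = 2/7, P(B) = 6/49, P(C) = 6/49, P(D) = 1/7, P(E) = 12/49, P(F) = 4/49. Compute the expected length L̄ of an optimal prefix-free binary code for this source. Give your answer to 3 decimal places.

Repeatedly combine the two least-probable nodes; the expected code length is the sum of the merged weights.
merge 4/49 + 6/49 → 10/49
merge 6/49 + 1/7 → 13/49
merge 10/49 + 12/49 → 22/49
merge 13/49 + 2/7 → 27/49
merge 22/49 + 27/49 → 1
L = 10/49 + 13/49 + 22/49 + 27/49 + 1 = 121/49 ≈ 2.469 bits/symbol.

2.469 bits/symbol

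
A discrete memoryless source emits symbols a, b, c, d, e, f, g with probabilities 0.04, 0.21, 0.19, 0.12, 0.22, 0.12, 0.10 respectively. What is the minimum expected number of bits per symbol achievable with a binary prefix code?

Repeatedly combine the two least-probable nodes; the expected code length is the sum of the merged weights.
merge 1/25 + 1/10 → 7/50
merge 3/25 + 3/25 → 6/25
merge 7/50 + 19/100 → 33/100
merge 21/100 + 11/50 → 43/100
merge 6/25 + 33/100 → 57/100
merge 43/100 + 57/100 → 1
L = 7/50 + 6/25 + 33/100 + 43/100 + 57/100 + 1 = 271/100 = 2.71 bits/symbol.

2.71 bits/symbol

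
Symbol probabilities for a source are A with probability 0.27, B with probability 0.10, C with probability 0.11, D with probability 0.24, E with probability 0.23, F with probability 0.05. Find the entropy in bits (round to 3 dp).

H = −Σ pᵢ log₂ pᵢ.
−0.27·log₂(0.27) = 0.5100
−0.10·log₂(0.10) = 0.3322
−0.11·log₂(0.11) = 0.3503
−0.24·log₂(0.24) = 0.4941
−0.23·log₂(0.23) = 0.4877
−0.05·log₂(0.05) = 0.2161
Sum ≈ 2.3904 → 2.390 bits.

2.390 bits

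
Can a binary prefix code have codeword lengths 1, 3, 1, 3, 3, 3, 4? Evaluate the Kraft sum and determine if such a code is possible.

With common denominator 2^4 = 16: Σ 2^(−ℓᵢ) = 8/16 + 2/16 + 8/16 + 2/16 + 2/16 + 2/16 + 1/16 = 25/16 = 1.5625.
Kraft's inequality requires Σ ≤ 1; here Σ = 1.5625 > 1, so no such prefix code exists.

1.5625; no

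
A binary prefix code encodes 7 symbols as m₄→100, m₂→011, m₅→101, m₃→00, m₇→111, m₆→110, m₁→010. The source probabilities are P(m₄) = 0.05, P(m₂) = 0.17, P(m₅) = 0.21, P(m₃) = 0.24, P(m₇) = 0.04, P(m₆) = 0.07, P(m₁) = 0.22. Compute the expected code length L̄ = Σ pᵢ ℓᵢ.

2.76 bits/symbol

L̄ = Σ pᵢ·ℓᵢ = 0.05·3 + 0.17·3 + 0.21·3 + 0.24·2 + 0.04·3 + 0.07·3 + 0.22·3 = 2.76 bits/symbol.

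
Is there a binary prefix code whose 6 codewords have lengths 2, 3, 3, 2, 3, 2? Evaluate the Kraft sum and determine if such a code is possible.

With common denominator 2^3 = 8: Σ 2^(−ℓᵢ) = 2/8 + 1/8 + 1/8 + 2/8 + 1/8 + 2/8 = 9/8 = 1.125.
Kraft's inequality requires Σ ≤ 1; here Σ = 1.125 > 1, so no such prefix code exists.

1.125; no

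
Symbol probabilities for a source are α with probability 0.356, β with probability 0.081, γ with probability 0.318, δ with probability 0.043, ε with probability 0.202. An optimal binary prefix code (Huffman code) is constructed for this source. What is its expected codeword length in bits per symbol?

2.094 bits/symbol

Repeatedly combine the two least-probable nodes; the expected code length is the sum of the merged weights.
merge 43/1000 + 81/1000 → 31/250
merge 31/250 + 101/500 → 163/500
merge 159/500 + 163/500 → 161/250
merge 89/250 + 161/250 → 1
L = 31/250 + 163/500 + 161/250 + 1 = 1047/500 = 2.094 bits/symbol.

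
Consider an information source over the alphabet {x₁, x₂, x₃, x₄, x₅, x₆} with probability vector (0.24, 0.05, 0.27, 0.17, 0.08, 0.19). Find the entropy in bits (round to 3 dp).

2.402 bits

H = −Σ pᵢ log₂ pᵢ.
−0.24·log₂(0.24) = 0.4941
−0.05·log₂(0.05) = 0.2161
−0.27·log₂(0.27) = 0.5100
−0.17·log₂(0.17) = 0.4346
−0.08·log₂(0.08) = 0.2915
−0.19·log₂(0.19) = 0.4552
Sum ≈ 2.4016 → 2.402 bits.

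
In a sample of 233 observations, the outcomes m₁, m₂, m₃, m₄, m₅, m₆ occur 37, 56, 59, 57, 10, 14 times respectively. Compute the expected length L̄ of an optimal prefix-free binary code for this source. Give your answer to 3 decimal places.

Probabilities are the counts divided by 233.
Repeatedly combine the two least-probable nodes; the expected code length is the sum of the merged weights.
merge 10/233 + 14/233 → 24/233
merge 24/233 + 37/233 → 61/233
merge 56/233 + 57/233 → 113/233
merge 59/233 + 61/233 → 120/233
merge 113/233 + 120/233 → 1
L = 24/233 + 61/233 + 113/233 + 120/233 + 1 = 551/233 ≈ 2.365 bits/symbol.

2.365 bits/symbol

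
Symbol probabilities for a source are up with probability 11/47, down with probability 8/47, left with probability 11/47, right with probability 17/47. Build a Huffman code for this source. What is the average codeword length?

Repeatedly combine the two least-probable nodes; the expected code length is the sum of the merged weights.
merge 8/47 + 11/47 → 19/47
merge 11/47 + 17/47 → 28/47
merge 19/47 + 28/47 → 1
L = 19/47 + 28/47 + 1 = 2 bits/symbol.

2 bits/symbol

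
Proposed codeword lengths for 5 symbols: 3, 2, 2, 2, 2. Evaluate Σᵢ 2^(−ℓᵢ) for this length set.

1.125

With common denominator 2^3 = 8: Σ 2^(−ℓᵢ) = 1/8 + 2/8 + 2/8 + 2/8 + 2/8 = 9/8 = 1.125.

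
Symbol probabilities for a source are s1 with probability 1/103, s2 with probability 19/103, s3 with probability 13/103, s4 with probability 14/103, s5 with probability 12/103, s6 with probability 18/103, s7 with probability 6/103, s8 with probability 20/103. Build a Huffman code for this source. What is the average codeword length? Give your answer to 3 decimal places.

Repeatedly combine the two least-probable nodes; the expected code length is the sum of the merged weights.
merge 1/103 + 6/103 → 7/103
merge 7/103 + 12/103 → 19/103
merge 13/103 + 14/103 → 27/103
merge 18/103 + 19/103 → 37/103
merge 19/103 + 20/103 → 39/103
merge 27/103 + 37/103 → 64/103
merge 39/103 + 64/103 → 1
L = 7/103 + 19/103 + 27/103 + 37/103 + 39/103 + 64/103 + 1 = 296/103 ≈ 2.874 bits/symbol.

2.874 bits/symbol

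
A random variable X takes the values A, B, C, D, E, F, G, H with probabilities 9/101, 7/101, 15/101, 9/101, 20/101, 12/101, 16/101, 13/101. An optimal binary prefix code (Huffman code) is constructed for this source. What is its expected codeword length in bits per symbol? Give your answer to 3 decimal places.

2.960 bits/symbol

Repeatedly combine the two least-probable nodes; the expected code length is the sum of the merged weights.
merge 7/101 + 9/101 → 16/101
merge 9/101 + 12/101 → 21/101
merge 13/101 + 15/101 → 28/101
merge 16/101 + 16/101 → 32/101
merge 20/101 + 21/101 → 41/101
merge 28/101 + 32/101 → 60/101
merge 41/101 + 60/101 → 1
L = 16/101 + 21/101 + 28/101 + 32/101 + 41/101 + 60/101 + 1 = 299/101 ≈ 2.960 bits/symbol.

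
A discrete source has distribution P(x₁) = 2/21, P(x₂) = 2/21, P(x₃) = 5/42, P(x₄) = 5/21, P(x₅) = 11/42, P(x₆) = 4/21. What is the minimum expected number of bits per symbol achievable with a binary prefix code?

2.5 bits/symbol

Repeatedly combine the two least-probable nodes; the expected code length is the sum of the merged weights.
merge 2/21 + 2/21 → 4/21
merge 5/42 + 4/21 → 13/42
merge 4/21 + 5/21 → 3/7
merge 11/42 + 13/42 → 4/7
merge 3/7 + 4/7 → 1
L = 4/21 + 13/42 + 3/7 + 4/7 + 1 = 5/2 = 2.5 bits/symbol.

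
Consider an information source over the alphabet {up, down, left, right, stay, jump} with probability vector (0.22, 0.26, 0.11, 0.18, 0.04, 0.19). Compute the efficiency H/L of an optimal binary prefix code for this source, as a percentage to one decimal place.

97.7%

Entropy H = −Σ p log₂ p ≈ 2.4224 bits.
Huffman merges: 1/25+11/100→3/20; 3/20+9/50→33/100; 19/100+11/50→41/100; 13/50+33/100→59/100; 41/100+59/100→1. L = 62/25 ≈ 2.4800.
Efficiency = H/L = 2.4224/2.4800 = 97.7%.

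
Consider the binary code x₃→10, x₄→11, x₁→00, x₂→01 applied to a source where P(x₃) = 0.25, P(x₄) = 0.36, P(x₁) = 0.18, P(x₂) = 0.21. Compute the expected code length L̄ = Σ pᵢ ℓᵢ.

2 bits/symbol

L̄ = Σ pᵢ·ℓᵢ = 0.25·2 + 0.36·2 + 0.18·2 + 0.21·2 = 2 bits/symbol.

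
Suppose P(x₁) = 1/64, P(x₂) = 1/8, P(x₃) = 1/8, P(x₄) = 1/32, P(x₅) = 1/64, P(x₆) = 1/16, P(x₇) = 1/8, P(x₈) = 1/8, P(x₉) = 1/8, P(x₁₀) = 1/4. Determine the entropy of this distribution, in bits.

Each probability is a power of 1/2, so log₂(1/p) is an integer.
H = Σ p·log₂(1/p) = 1/64·6 + 1/8·3 + 1/8·3 + 1/32·5 + 1/64·6 + 1/16·4 + 1/8·3 + 1/8·3 + 1/8·3 + 1/4·2 = 2.96875 bits.

2.96875 bits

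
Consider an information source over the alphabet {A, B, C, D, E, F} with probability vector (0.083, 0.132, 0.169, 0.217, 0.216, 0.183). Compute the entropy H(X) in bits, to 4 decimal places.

2.5214 bits

H = −Σ pᵢ log₂ pᵢ.
−0.083·log₂(0.083) = 0.2980
−0.132·log₂(0.132) = 0.3856
−0.169·log₂(0.169) = 0.4335
−0.217·log₂(0.217) = 0.4783
−0.216·log₂(0.216) = 0.4776
−0.183·log₂(0.183) = 0.4484
Sum ≈ 2.5214 → 2.5214 bits.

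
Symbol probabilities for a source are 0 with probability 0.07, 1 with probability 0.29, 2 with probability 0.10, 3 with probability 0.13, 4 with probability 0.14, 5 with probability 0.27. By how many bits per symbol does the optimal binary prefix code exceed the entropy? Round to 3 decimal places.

Entropy H = −Σ p log₂ p ≈ 2.4084 bits.
Huffman merges: 7/100+1/10→17/100; 13/100+7/50→27/100; 17/100+27/100→11/25; 27/100+29/100→14/25; 11/25+14/25→1. L = 61/25 ≈ 2.4400.
L − H = 2.4400 − 2.4084 = 0.032 bits.

0.032 bits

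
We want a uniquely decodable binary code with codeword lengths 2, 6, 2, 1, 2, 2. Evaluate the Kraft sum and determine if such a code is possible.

1.515625; no

With common denominator 2^6 = 64: Σ 2^(−ℓᵢ) = 16/64 + 1/64 + 16/64 + 32/64 + 16/64 + 16/64 = 97/64 = 1.515625.
Kraft's inequality requires Σ ≤ 1; here Σ = 1.515625 > 1, so no such prefix code exists.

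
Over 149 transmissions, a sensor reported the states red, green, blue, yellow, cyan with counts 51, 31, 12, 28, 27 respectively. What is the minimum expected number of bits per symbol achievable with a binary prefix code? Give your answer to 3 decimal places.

Probabilities are the counts divided by 149.
Repeatedly combine the two least-probable nodes; the expected code length is the sum of the merged weights.
merge 12/149 + 27/149 → 39/149
merge 28/149 + 31/149 → 59/149
merge 39/149 + 51/149 → 90/149
merge 59/149 + 90/149 → 1
L = 39/149 + 59/149 + 90/149 + 1 = 337/149 ≈ 2.262 bits/symbol.

2.262 bits/symbol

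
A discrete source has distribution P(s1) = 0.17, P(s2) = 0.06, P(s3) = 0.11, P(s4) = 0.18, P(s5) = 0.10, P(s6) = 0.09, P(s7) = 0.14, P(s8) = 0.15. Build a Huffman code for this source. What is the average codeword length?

Repeatedly combine the two least-probable nodes; the expected code length is the sum of the merged weights.
merge 3/50 + 9/100 → 3/20
merge 1/10 + 11/100 → 21/100
merge 7/50 + 3/20 → 29/100
merge 3/20 + 17/100 → 8/25
merge 9/50 + 21/100 → 39/100
merge 29/100 + 8/25 → 61/100
merge 39/100 + 61/100 → 1
L = 3/20 + 21/100 + 29/100 + 8/25 + 39/100 + 61/100 + 1 = 297/100 = 2.97 bits/symbol.

2.97 bits/symbol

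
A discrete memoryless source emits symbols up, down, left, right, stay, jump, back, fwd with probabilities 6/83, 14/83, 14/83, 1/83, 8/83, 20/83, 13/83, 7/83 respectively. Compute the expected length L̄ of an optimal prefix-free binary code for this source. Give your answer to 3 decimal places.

2.843 bits/symbol

Repeatedly combine the two least-probable nodes; the expected code length is the sum of the merged weights.
merge 1/83 + 6/83 → 7/83
merge 7/83 + 7/83 → 14/83
merge 8/83 + 13/83 → 21/83
merge 14/83 + 14/83 → 28/83
merge 14/83 + 20/83 → 34/83
merge 21/83 + 28/83 → 49/83
merge 34/83 + 49/83 → 1
L = 7/83 + 14/83 + 21/83 + 28/83 + 34/83 + 49/83 + 1 = 236/83 ≈ 2.843 bits/symbol.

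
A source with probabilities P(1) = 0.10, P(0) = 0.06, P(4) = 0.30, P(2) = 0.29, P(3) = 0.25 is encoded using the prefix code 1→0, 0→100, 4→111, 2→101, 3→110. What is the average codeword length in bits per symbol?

2.8 bits/symbol

L̄ = Σ pᵢ·ℓᵢ = 0.10·1 + 0.06·3 + 0.30·3 + 0.29·3 + 0.25·3 = 2.8 bits/symbol.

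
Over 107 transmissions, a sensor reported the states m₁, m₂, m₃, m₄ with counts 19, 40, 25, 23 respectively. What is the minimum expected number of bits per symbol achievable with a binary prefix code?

2 bits/symbol

Probabilities are the counts divided by 107.
Repeatedly combine the two least-probable nodes; the expected code length is the sum of the merged weights.
merge 19/107 + 23/107 → 42/107
merge 25/107 + 40/107 → 65/107
merge 42/107 + 65/107 → 1
L = 42/107 + 65/107 + 1 = 2 bits/symbol.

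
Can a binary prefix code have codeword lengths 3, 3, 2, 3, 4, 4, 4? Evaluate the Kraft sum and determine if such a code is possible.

With common denominator 2^4 = 16: Σ 2^(−ℓᵢ) = 2/16 + 2/16 + 4/16 + 2/16 + 1/16 + 1/16 + 1/16 = 13/16 = 0.8125.
Kraft's inequality requires Σ ≤ 1; here Σ = 0.8125 ≤ 1, so such a prefix code exists.

0.8125; yes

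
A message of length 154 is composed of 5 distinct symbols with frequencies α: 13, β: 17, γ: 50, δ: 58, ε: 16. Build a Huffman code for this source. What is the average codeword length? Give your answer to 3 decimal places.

Probabilities are the counts divided by 154.
Repeatedly combine the two least-probable nodes; the expected code length is the sum of the merged weights.
merge 13/154 + 8/77 → 29/154
merge 17/154 + 29/154 → 23/77
merge 23/77 + 25/77 → 48/77
merge 29/77 + 48/77 → 1
L = 29/154 + 23/77 + 48/77 + 1 = 325/154 ≈ 2.110 bits/symbol.

2.110 bits/symbol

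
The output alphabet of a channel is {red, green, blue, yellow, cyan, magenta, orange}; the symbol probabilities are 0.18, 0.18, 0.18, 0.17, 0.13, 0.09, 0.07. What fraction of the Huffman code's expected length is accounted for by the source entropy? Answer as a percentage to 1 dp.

97.7%

Entropy H = −Σ p log₂ p ≈ 2.7344 bits.
Huffman merges: 7/100+9/100→4/25; 13/100+4/25→29/100; 17/100+9/50→7/20; 9/50+9/50→9/25; 29/100+7/20→16/25; 9/25+16/25→1. L = 14/5 ≈ 2.8000.
Efficiency = H/L = 2.7344/2.8000 = 97.7%.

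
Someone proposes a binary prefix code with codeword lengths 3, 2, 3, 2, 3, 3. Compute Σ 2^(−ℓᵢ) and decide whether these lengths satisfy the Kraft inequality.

1; yes

With common denominator 2^3 = 8: Σ 2^(−ℓᵢ) = 1/8 + 2/8 + 1/8 + 2/8 + 1/8 + 1/8 = 8/8 = 1.
Kraft's inequality requires Σ ≤ 1; here Σ = 1 ≤ 1, so such a prefix code exists.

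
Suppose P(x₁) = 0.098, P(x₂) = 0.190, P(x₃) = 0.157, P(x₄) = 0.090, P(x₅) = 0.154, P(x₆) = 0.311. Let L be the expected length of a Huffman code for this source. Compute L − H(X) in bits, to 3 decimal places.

0.044 bits

Entropy H = −Σ p log₂ p ≈ 2.4553 bits.
Huffman merges: 9/100+49/500→47/250; 77/500+157/1000→311/1000; 47/250+19/100→189/500; 311/1000+311/1000→311/500; 189/500+311/500→1. L = 2499/1000 ≈ 2.4990.
L − H = 2.4990 − 2.4553 = 0.044 bits.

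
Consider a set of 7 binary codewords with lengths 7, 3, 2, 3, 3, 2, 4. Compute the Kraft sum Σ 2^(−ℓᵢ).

0.9453125

With common denominator 2^7 = 128: Σ 2^(−ℓᵢ) = 1/128 + 16/128 + 32/128 + 16/128 + 16/128 + 32/128 + 8/128 = 121/128 = 0.9453125.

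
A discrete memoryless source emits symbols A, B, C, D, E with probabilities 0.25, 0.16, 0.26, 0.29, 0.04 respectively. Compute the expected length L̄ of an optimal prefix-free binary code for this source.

2.2 bits/symbol

Repeatedly combine the two least-probable nodes; the expected code length is the sum of the merged weights.
merge 1/25 + 4/25 → 1/5
merge 1/5 + 1/4 → 9/20
merge 13/50 + 29/100 → 11/20
merge 9/20 + 11/20 → 1
L = 1/5 + 9/20 + 11/20 + 1 = 11/5 = 2.2 bits/symbol.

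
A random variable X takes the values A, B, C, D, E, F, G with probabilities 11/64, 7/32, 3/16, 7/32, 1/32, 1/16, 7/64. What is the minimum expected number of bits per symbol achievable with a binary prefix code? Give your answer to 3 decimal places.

2.656 bits/symbol

Repeatedly combine the two least-probable nodes; the expected code length is the sum of the merged weights.
merge 1/32 + 1/16 → 3/32
merge 3/32 + 7/64 → 13/64
merge 11/64 + 3/16 → 23/64
merge 13/64 + 7/32 → 27/64
merge 7/32 + 23/64 → 37/64
merge 27/64 + 37/64 → 1
L = 3/32 + 13/64 + 23/64 + 27/64 + 37/64 + 1 = 85/32 ≈ 2.656 bits/symbol.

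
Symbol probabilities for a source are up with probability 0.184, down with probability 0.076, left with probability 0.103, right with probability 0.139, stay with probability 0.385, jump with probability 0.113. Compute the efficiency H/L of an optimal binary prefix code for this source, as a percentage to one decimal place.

97.6%

Entropy H = −Σ p log₂ p ≈ 2.3510 bits.
Huffman merges: 19/250+103/1000→179/1000; 113/1000+139/1000→63/250; 179/1000+23/125→363/1000; 63/250+363/1000→123/200; 77/200+123/200→1. L = 2409/1000 ≈ 2.4090.
Efficiency = H/L = 2.3510/2.4090 = 97.6%.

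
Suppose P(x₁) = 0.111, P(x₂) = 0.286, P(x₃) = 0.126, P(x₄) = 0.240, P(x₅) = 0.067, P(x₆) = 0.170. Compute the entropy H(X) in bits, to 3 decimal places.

2.435 bits

H = −Σ pᵢ log₂ pᵢ.
−0.111·log₂(0.111) = 0.3520
−0.286·log₂(0.286) = 0.5165
−0.126·log₂(0.126) = 0.3766
−0.240·log₂(0.240) = 0.4941
−0.067·log₂(0.067) = 0.2613
−0.170·log₂(0.170) = 0.4346
Sum ≈ 2.4351 → 2.435 bits.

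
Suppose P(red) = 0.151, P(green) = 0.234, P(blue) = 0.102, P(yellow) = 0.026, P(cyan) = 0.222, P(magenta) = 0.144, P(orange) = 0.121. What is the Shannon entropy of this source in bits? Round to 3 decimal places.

2.628 bits

H = −Σ pᵢ log₂ pᵢ.
−0.151·log₂(0.151) = 0.4118
−0.234·log₂(0.234) = 0.4903
−0.102·log₂(0.102) = 0.3359
−0.026·log₂(0.026) = 0.1369
−0.222·log₂(0.222) = 0.4820
−0.144·log₂(0.144) = 0.4026
−0.121·log₂(0.121) = 0.3687
Sum ≈ 2.6283 → 2.628 bits.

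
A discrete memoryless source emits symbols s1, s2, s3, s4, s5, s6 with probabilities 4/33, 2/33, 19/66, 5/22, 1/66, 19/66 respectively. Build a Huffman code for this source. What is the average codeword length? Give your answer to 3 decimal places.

Repeatedly combine the two least-probable nodes; the expected code length is the sum of the merged weights.
merge 1/66 + 2/33 → 5/66
merge 5/66 + 4/33 → 13/66
merge 13/66 + 5/22 → 14/33
merge 19/66 + 19/66 → 19/33
merge 14/33 + 19/33 → 1
L = 5/66 + 13/66 + 14/33 + 19/33 + 1 = 25/11 ≈ 2.273 bits/symbol.

2.273 bits/symbol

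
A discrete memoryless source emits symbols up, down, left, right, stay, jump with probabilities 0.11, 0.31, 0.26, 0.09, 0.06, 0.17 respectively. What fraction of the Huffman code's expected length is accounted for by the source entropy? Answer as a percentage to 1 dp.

98.3%

Entropy H = −Σ p log₂ p ≈ 2.3701 bits.
Huffman merges: 3/50+9/100→3/20; 11/100+3/20→13/50; 17/100+13/50→43/100; 13/50+31/100→57/100; 43/100+57/100→1. L = 241/100 ≈ 2.4100.
Efficiency = H/L = 2.3701/2.4100 = 98.3%.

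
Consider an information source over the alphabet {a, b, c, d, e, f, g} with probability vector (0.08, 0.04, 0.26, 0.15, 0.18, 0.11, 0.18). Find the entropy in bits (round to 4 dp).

H = −Σ pᵢ log₂ pᵢ.
−0.08·log₂(0.08) = 0.2915
−0.04·log₂(0.04) = 0.1858
−0.26·log₂(0.26) = 0.5053
−0.15·log₂(0.15) = 0.4105
−0.18·log₂(0.18) = 0.4453
−0.11·log₂(0.11) = 0.3503
−0.18·log₂(0.18) = 0.4453
Sum ≈ 2.6340 → 2.6340 bits.

2.6340 bits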